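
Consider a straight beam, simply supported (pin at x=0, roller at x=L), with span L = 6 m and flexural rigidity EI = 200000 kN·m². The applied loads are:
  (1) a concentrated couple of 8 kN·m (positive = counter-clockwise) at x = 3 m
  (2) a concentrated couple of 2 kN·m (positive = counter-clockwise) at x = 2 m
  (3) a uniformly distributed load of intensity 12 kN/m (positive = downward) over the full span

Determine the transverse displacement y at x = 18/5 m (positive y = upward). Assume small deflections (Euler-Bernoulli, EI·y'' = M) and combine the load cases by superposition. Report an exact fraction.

Load 1 — applied couple M₀=8 kN·m at a=3 m (b=L-a=3):
  y_1 = (M₀x³/(6L)-M₀(x-a)²/2+C₁x)/EI  [x>a] with C₁=M₀(3b²-L²)/(6L)=-2 = (8·(18/5)³/(6·6)-8·((18/5)-3)²/2+(-2)·(18/5))/200000 = 27/3125000 m
Load 2 — applied couple M₀=2 kN·m at a=2 m (b=L-a=4):
  y_2 = (M₀x³/(6L)-M₀(x-a)²/2+C₁x)/EI  [x>a] with C₁=M₀(3b²-L²)/(6L)=2/3 = (2·(18/5)³/(6·6)-2·((18/5)-2)²/2+(2/3)·(18/5))/200000 = 19/1562500 m
Load 3 — uniform load w=12 kN/m over full span:
  y_3 = -wx(L³-2Lx²+x³)/(24EI) = -12·(18/5)·(6³-2·6·(18/5)²+(18/5)³)/(24·200000) = -7533/7812500 m
Superposition: y = Σ y_i = -14741/15625000 m ≈ -0.000943 m

y(18/5) = -14741/15625000 m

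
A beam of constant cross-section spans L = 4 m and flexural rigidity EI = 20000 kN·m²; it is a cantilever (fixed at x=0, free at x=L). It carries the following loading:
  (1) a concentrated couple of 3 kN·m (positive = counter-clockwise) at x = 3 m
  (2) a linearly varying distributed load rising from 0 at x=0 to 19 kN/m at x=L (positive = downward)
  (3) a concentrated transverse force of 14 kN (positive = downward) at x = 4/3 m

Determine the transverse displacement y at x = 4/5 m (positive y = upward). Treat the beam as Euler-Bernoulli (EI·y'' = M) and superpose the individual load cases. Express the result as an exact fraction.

Load 1 — applied couple M₀=3 kN·m at a=3 m (b=L-a=1):
  y_1 = M₀x²/(2EI)  [x≤a] = 3·(4/5)²/(2·20000) = 3/62500 m
Load 2 — triangular load w₀=19 kN/m (0→w₀ over full span):
  y_2 = (w₀Lx³/12-w₀L²x²/6-w₀x⁵/(120L))/EI = (19·4·(4/5)³/12-19·4²·(4/5)²/6-19·(4/5)⁵/(120·4))/20000 = -42769/29296875 m
Load 3 — point force P=14 kN at a=4/3 m (b=L-a=8/3):
  y_3 = -Px²(3a-x)/(6EI)  [x≤a] = -14·(4/5)²·(3·(4/3)-(4/5))/(6·20000) = -56/234375 m
Superposition: y = Σ y_i = -193451/117187500 m ≈ -0.001651 m

y(4/5) = -193451/117187500 m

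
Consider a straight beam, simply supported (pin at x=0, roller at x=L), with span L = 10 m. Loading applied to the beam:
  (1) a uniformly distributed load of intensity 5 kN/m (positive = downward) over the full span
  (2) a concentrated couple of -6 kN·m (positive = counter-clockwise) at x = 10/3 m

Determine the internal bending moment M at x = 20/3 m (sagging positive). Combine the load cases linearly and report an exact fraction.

M(20/3) = 518/9 kN·m

Load 1 — uniform load w=5 kN/m over full span:
  M_1 = wx(L-x)/2 = 5·(20/3)·(10-(20/3))/2 = 500/9 kN·m
Load 2 — applied couple M₀=-6 kN·m at a=10/3 m (b=L-a=20/3):
  M_2 = M₀x/L - M₀  [x>a] = (-6)·(20/3)/10 - (-6) = 2 kN·m
Superposition: M = Σ M_i = 518/9 kN·m ≈ 57.555556 kN·m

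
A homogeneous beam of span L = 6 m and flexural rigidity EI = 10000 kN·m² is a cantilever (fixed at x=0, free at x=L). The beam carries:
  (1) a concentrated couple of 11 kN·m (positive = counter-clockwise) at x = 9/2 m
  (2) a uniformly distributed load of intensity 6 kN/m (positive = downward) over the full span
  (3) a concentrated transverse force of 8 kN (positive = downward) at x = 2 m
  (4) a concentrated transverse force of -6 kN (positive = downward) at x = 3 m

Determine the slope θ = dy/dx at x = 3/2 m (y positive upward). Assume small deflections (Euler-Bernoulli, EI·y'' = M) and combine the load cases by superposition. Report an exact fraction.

Load 1 — applied couple M₀=11 kN·m at a=9/2 m (b=L-a=3/2):
  θ_1 = M₀x/EI  [x≤a] = 11·(3/2)/10000 = 33/20000 rad
Load 2 — uniform load w=6 kN/m over full span:
  θ_2 = -wx(x²-3Lx+3L²)/(6EI) = -6·(3/2)·((3/2)²-3·6·(3/2)+3·6²)/(6·10000) = -999/80000 rad
Load 3 — point force P=8 kN at a=2 m (b=L-a=4):
  θ_3 = -Px(2a-x)/(2EI)  [x≤a] = -8·(3/2)·(2·2-(3/2))/(2·10000) = -3/2000 rad
Load 4 — point force P=-6 kN at a=3 m (b=L-a=3):
  θ_4 = -Px(2a-x)/(2EI)  [x≤a] = -(-6)·(3/2)·(2·3-(3/2))/(2·10000) = 81/40000 rad
Superposition: θ = Σ θ_i = -33/3200 rad ≈ -0.010313 rad

θ(3/2) = -33/3200 rad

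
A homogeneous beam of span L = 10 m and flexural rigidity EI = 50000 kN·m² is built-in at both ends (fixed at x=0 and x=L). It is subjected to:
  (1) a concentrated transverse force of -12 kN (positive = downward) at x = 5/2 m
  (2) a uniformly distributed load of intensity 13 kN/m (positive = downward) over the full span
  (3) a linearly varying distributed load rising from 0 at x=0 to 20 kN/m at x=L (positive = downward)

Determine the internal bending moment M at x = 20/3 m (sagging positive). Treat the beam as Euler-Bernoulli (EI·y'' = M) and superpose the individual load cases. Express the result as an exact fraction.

Load 1 — point force P=-12 kN at a=5/2 m (b=L-a=15/2):
  M_1 = Pa²(a+3b)(L-x)/L³ - Pa²b/L²  [x>a] = (-12)·(5/2)²·((5/2)+3·(15/2))·(10-(20/3))/10³ - (-12)·(5/2)²·(15/2)/10² = -5/8 kN·m
Load 2 — uniform load w=13 kN/m over full span:
  M_2 = wLx/2 - wL²/12 - wx²/2 = 13·10·(20/3)/2 - 13·10²/12 - 13·(20/3)²/2 = 325/9 kN·m
Load 3 — triangular load w₀=20 kN/m (0→w₀ over full span):
  M_3 = 3w₀Lx/20 - w₀L²/30 - w₀x³/(6L) = 3·20·10·(20/3)/20 - 20·10²/30 - 20·(20/3)³/(6·10) = 2800/81 kN·m
Superposition: M = Σ M_i = 45395/648 kN·m ≈ 70.054012 kN·m

M(20/3) = 45395/648 kN·m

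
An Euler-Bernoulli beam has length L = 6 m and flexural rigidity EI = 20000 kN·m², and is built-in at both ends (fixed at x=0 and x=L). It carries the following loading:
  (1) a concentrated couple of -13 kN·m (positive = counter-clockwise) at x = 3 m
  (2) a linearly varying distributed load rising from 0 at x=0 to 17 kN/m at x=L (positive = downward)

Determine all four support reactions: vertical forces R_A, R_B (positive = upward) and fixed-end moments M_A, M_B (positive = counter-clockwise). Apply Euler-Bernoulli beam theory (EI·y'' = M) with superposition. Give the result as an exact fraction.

Load 1 — applied couple M₀=-13 kN·m at a=3 m (b=L-a=3):
  R_A = 6M₀ab/L³ = 6·(-13)·3·3/6³ = -13/4 kN
  M_A = M₀b(2a-b)/L² = (-13)·3·(2·3-3)/6² = -13/4 kN·m
  R_B = -6M₀ab/L³ = -6·(-13)·3·3/6³ = 13/4 kN
  M_B = M₀a(2b-a)/L² = (-13)·3·(2·3-3)/6² = -13/4 kN·m
Load 2 — triangular load w₀=17 kN/m (0→w₀ over full span):
  R_A = 3w₀L/20 = 3·17·6/20 = 153/10 kN
  M_A = w₀L²/30 = 17·6²/30 = 102/5 kN·m
  R_B = 7w₀L/20 = 7·17·6/20 = 357/10 kN
  M_B = -w₀L²/20 = -17·6²/20 = -153/5 kN·m
Superposition: R_A = 241/20 kN, M_A = 343/20 kN·m, R_B = 779/20 kN, M_B = -677/20 kN·m

R_A = 241/20 kN, M_A = 343/20 kN·m, R_B = 779/20 kN, M_B = -677/20 kN·m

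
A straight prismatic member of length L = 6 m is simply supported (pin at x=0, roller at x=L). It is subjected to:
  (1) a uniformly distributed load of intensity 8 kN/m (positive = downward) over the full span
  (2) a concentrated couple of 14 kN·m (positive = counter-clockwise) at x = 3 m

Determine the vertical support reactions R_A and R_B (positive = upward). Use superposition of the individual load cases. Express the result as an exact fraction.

Load 1 — uniform load w=8 kN/m over full span:
  R_A = wL/2 = 8·6/2 = 24 kN
  R_B = wL/2 = 8·6/2 = 24 kN
Load 2 — applied couple M₀=14 kN·m at a=3 m (b=L-a=3):
  R_A = M₀/L = 14/6 = 7/3 kN
  R_B = -M₀/L = -14/6 = -7/3 kN
Superposition: R_A = 79/3 kN, R_B = 65/3 kN

R_A = 79/3 kN, R_B = 65/3 kN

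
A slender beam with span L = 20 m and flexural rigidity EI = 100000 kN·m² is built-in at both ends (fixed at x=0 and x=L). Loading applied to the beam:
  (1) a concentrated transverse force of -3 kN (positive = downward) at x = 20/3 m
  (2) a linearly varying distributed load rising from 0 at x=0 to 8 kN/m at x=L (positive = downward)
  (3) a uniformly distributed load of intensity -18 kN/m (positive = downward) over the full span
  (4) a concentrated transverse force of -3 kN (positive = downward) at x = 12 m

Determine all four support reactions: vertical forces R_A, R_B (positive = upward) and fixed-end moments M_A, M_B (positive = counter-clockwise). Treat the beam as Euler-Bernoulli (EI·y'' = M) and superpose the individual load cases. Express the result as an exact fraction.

Load 1 — point force P=-3 kN at a=20/3 m (b=L-a=40/3):
  R_A = Pb²(3a+b)/L³ = (-3)·(40/3)²·(3·(20/3)+(40/3))/20³ = -20/9 kN
  M_A = Pab²/L² = (-3)·(20/3)·(40/3)²/20² = -80/9 kN·m
  R_B = Pa²(a+3b)/L³ = (-3)·(20/3)²·((20/3)+3·(40/3))/20³ = -7/9 kN
  M_B = -Pa²b/L² = -(-3)·(20/3)²·(40/3)/20² = 40/9 kN·m
Load 2 — triangular load w₀=8 kN/m (0→w₀ over full span):
  R_A = 3w₀L/20 = 3·8·20/20 = 24 kN
  M_A = w₀L²/30 = 8·20²/30 = 320/3 kN·m
  R_B = 7w₀L/20 = 7·8·20/20 = 56 kN
  M_B = -w₀L²/20 = -8·20²/20 = -160 kN·m
Load 3 — uniform load w=-18 kN/m over full span:
  R_A = wL/2 = (-18)·20/2 = -180 kN
  M_A = wL²/12 = (-18)·20²/12 = -600 kN·m
  R_B = wL/2 = (-18)·20/2 = -180 kN
  M_B = -wL²/12 = -(-18)·20²/12 = 600 kN·m
Load 4 — point force P=-3 kN at a=12 m (b=L-a=8):
  R_A = Pb²(3a+b)/L³ = (-3)·8²·(3·12+8)/20³ = -132/125 kN
  M_A = Pab²/L² = (-3)·12·8²/20² = -144/25 kN·m
  R_B = Pa²(a+3b)/L³ = (-3)·12²·(12+3·8)/20³ = -243/125 kN
  M_B = -Pa²b/L² = -(-3)·12²·8/20² = 216/25 kN·m
Superposition: R_A = -179188/1125 kN, M_A = -114296/225 kN·m, R_B = -142562/1125 kN, M_B = 101944/225 kN·m

R_A = -179188/1125 kN, M_A = -114296/225 kN·m, R_B = -142562/1125 kN, M_B = 101944/225 kN·m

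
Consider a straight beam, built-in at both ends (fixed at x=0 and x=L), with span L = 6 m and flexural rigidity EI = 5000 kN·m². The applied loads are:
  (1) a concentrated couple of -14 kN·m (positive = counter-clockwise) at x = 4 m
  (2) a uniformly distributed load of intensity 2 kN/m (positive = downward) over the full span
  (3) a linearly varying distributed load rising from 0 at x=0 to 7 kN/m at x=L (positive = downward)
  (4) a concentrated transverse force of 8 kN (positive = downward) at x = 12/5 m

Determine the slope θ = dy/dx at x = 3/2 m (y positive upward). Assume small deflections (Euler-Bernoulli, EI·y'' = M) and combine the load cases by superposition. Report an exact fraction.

θ(3/2) = -325427/160000000 rad

Load 1 — applied couple M₀=-14 kN·m at a=4 m (b=L-a=2):
  θ_1 = (R_Ax²/2 - M_Ax)/EI  [x≤a] with R_A=-28/9, M_A=-14/3 = ((-28/9)·(3/2)²/2 - (-14/3)·(3/2))/5000 = 7/10000 rad
Load 2 — uniform load w=2 kN/m over full span:
  θ_2 = -wx(L-x)(L-2x)/(12EI) = -2·(3/2)·(6-(3/2))·(6-2·(3/2))/(12·5000) = -27/40000 rad
Load 3 — triangular load w₀=7 kN/m (0→w₀ over full span):
  θ_3 = -w₀(2x(L-x)(L-2x)(x+2L)+x²(L-x)²)/(120LEI) = -7·(2·(3/2)·(6-(3/2))·(6-2·(3/2))·((3/2)+2·6)+(3/2)²·(6-(3/2))²)/(120·6·5000) = -7371/6400000 rad
Load 4 — point force P=8 kN at a=12/5 m (b=L-a=18/5):
  θ_4 = -Pb²x(2aL-(3a+b)x)/(2L³EI)  [x≤a] = -8·(18/5)²·(3/2)·(2·(12/5)·6-(3·(12/5)+(18/5))·(3/2))/(2·6³·5000) = -567/625000 rad
Superposition: θ = Σ θ_i = -325427/160000000 rad ≈ -0.002034 rad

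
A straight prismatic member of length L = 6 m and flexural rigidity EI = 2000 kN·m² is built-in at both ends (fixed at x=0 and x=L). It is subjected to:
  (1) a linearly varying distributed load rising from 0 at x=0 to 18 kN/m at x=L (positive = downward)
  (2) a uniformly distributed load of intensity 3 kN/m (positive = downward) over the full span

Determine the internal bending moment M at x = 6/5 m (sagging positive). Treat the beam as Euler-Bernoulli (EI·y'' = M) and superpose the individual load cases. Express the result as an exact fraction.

M(6/5) = -423/125 kN·m

Load 1 — triangular load w₀=18 kN/m (0→w₀ over full span):
  M_1 = 3w₀Lx/20 - w₀L²/30 - w₀x³/(6L) = 3·18·6·(6/5)/20 - 18·6²/30 - 18·(6/5)³/(6·6) = -378/125 kN·m
Load 2 — uniform load w=3 kN/m over full span:
  M_2 = wLx/2 - wL²/12 - wx²/2 = 3·6·(6/5)/2 - 3·6²/12 - 3·(6/5)²/2 = -9/25 kN·m
Superposition: M = Σ M_i = -423/125 kN·m ≈ -3.384000 kN·m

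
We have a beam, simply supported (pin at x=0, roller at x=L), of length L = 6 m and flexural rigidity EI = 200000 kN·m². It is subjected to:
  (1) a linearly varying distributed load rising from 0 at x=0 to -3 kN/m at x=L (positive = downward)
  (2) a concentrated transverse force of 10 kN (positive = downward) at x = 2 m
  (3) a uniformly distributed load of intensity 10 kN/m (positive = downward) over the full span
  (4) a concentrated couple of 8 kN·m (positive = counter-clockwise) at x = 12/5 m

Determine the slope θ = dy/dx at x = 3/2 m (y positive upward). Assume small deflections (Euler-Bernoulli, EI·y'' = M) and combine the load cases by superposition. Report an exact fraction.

θ(3/2) = -3751301/11520000000 rad

Load 1 — triangular load w₀=-3 kN/m (0→w₀ over full span):
  θ_1 = -w₀(7L⁴-30L²x²+15x⁴)/(360LEI) = -(-3)·(7·6⁴-30·6²·(3/2)²+15·(3/2)⁴)/(360·6·200000) = 11943/256000000 rad
Load 2 — point force P=10 kN at a=2 m (b=L-a=4):
  θ_2 = -Pb(L²-b²-3x²)/(6LEI)  [x≤a] = -10·4·(6²-4²-3·(3/2)²)/(6·6·200000) = -53/720000 rad
Load 3 — uniform load w=10 kN/m over full span:
  θ_3 = -w(L³-6Lx²+4x³)/(24EI) = -10·(6³-6·6·(3/2)²+4·(3/2)³)/(24·200000) = -99/320000 rad
Load 4 — applied couple M₀=8 kN·m at a=12/5 m (b=L-a=18/5):
  θ_4 = (M₀x²/(2L)+C₁)/EI  [x≤a] with C₁=M₀(3b²-L²)/(6L)=16/25 = (8·(3/2)²/(2·6)+(16/25))/200000 = 107/10000000 rad
Superposition: θ = Σ θ_i = -3751301/11520000000 rad ≈ -0.000326 rad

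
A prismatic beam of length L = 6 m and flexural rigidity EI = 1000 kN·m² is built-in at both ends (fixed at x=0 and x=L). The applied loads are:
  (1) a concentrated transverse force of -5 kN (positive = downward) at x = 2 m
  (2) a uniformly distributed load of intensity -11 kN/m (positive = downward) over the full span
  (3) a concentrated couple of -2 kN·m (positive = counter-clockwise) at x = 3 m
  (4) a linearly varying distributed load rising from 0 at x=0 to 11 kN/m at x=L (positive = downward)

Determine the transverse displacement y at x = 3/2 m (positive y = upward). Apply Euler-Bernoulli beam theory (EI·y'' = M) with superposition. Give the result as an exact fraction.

y(3/2) = 112769/7680000 m

Load 1 — point force P=-5 kN at a=2 m (b=L-a=4):
  y_1 = -Pb²x²(3aL-(3a+b)x)/(6L³EI)  [x≤a] = -(-5)·4²·(3/2)²·(3·2·6-(3·2+4)·(3/2))/(6·6³·1000) = 7/2400 m
Load 2 — uniform load w=-11 kN/m over full span:
  y_2 = -wx²(L-x)²/(24EI) = -(-11)·(3/2)²·(6-(3/2))²/(24·1000) = 2673/128000 m
Load 3 — applied couple M₀=-2 kN·m at a=3 m (b=L-a=3):
  y_3 = (R_Ax³/6 - M_Ax²/2)/EI  [x≤a] with R_A=-1/2, M_A=-1/2 = ((-1/2)·(3/2)³/6 - (-1/2)·(3/2)²/2)/1000 = 9/32000 m
Load 4 — triangular load w₀=11 kN/m (0→w₀ over full span):
  y_4 = -w₀x²(L-x)²(x+2L)/(120LEI) = -11·(3/2)²·(6-(3/2))²·((3/2)+2·6)/(120·6·1000) = -24057/2560000 m
Superposition: y = Σ y_i = 112769/7680000 m ≈ 0.014683 m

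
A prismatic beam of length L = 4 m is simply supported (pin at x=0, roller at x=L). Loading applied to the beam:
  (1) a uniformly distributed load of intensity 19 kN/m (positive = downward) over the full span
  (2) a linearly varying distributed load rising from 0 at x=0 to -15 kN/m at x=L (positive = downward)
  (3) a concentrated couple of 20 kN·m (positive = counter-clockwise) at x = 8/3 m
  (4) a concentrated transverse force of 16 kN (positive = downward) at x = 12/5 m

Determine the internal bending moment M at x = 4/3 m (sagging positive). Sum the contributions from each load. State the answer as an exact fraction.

Load 1 — uniform load w=19 kN/m over full span:
  M_1 = wx(L-x)/2 = 19·(4/3)·(4-(4/3))/2 = 304/9 kN·m
Load 2 — triangular load w₀=-15 kN/m (0→w₀ over full span):
  M_2 = w₀Lx/6 - w₀x³/(6L) = (-15)·4·(4/3)/6 - (-15)·(4/3)³/(6·4) = -320/27 kN·m
Load 3 — applied couple M₀=20 kN·m at a=8/3 m (b=L-a=4/3):
  M_3 = M₀x/L  [x≤a] = 20·(4/3)/4 = 20/3 kN·m
Load 4 — point force P=16 kN at a=12/5 m (b=L-a=8/5):
  M_4 = Pbx/L  [x≤a] = 16·(8/5)·(4/3)/4 = 128/15 kN·m
Superposition: M = Σ M_i = 5012/135 kN·m ≈ 37.125926 kN·m

M(4/3) = 5012/135 kN·m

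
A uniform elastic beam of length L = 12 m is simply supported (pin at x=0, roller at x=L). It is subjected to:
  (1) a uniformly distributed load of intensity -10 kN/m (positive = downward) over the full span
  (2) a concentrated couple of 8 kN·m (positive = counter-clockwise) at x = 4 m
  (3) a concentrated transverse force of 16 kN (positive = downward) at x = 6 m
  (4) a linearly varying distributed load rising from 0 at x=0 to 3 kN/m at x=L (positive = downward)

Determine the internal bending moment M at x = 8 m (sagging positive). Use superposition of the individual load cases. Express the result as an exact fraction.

Load 1 — uniform load w=-10 kN/m over full span:
  M_1 = wx(L-x)/2 = (-10)·8·(12-8)/2 = -160 kN·m
Load 2 — applied couple M₀=8 kN·m at a=4 m (b=L-a=8):
  M_2 = M₀x/L - M₀  [x>a] = 8·8/12 - 8 = -8/3 kN·m
Load 3 — point force P=16 kN at a=6 m (b=L-a=6):
  M_3 = Pa(L-x)/L  [x>a] = 16·6·(12-8)/12 = 32 kN·m
Load 4 — triangular load w₀=3 kN/m (0→w₀ over full span):
  M_4 = w₀Lx/6 - w₀x³/(6L) = 3·12·8/6 - 3·8³/(6·12) = 80/3 kN·m
Superposition: M = Σ M_i = -104 kN·m ≈ -104.000000 kN·m

M(8) = -104 kN·m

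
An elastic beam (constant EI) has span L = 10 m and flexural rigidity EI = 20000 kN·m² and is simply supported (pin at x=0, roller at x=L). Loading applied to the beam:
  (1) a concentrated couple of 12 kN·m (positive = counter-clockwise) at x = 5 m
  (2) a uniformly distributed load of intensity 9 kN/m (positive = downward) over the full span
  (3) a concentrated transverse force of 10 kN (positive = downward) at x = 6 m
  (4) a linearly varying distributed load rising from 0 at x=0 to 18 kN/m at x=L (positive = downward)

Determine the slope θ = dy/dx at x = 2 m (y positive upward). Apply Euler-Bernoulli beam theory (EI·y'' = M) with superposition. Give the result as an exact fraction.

θ(2) = -1597/50000 rad

Load 1 — applied couple M₀=12 kN·m at a=5 m (b=L-a=5):
  θ_1 = (M₀x²/(2L)+C₁)/EI  [x≤a] with C₁=M₀(3b²-L²)/(6L)=-5 = (12·2²/(2·10)+(-5))/20000 = -13/100000 rad
Load 2 — uniform load w=9 kN/m over full span:
  θ_2 = -w(L³-6Lx²+4x³)/(24EI) = -9·(10³-6·10·2²+4·2³)/(24·20000) = -297/20000 rad
Load 3 — point force P=10 kN at a=6 m (b=L-a=4):
  θ_3 = -Pb(L²-b²-3x²)/(6LEI)  [x≤a] = -10·4·(10²-4²-3·2²)/(6·10·20000) = -3/1250 rad
Load 4 — triangular load w₀=18 kN/m (0→w₀ over full span):
  θ_4 = -w₀(7L⁴-30L²x²+15x⁴)/(360LEI) = -18·(7·10⁴-30·10²·2²+15·2⁴)/(360·10·20000) = -91/6250 rad
Superposition: θ = Σ θ_i = -1597/50000 rad ≈ -0.031940 rad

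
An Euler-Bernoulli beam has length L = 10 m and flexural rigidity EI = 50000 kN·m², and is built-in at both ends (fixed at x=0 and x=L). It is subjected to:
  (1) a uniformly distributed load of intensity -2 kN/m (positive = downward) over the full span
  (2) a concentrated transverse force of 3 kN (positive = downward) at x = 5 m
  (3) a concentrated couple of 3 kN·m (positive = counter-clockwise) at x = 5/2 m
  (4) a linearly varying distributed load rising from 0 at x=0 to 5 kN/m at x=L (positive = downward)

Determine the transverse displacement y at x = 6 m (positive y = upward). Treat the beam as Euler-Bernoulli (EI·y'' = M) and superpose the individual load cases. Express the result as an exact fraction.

Load 1 — uniform load w=-2 kN/m over full span:
  y_1 = -wx²(L-x)²/(24EI) = -(-2)·6²·(10-6)²/(24·50000) = 3/3125 m
Load 2 — point force P=3 kN at a=5 m (b=L-a=5):
  y_2 = -Pa²(L-x)²(3bL-(3b+a)(L-x))/(6L³EI)  [x>a] = -3·5²·(10-6)²·(3·5·10-(3·5+5)·(10-6))/(6·10³·50000) = -7/25000 m
Load 3 — applied couple M₀=3 kN·m at a=5/2 m (b=L-a=15/2):
  y_3 = (R_Ax³/6 - M_Ax²/2 - M₀(x-a)²/2)/EI  [x>a] with R_A=27/80, M_A=-9/16 = ((27/80)·6³/6 - (-9/16)·6²/2 - 3·(6-(5/2))²/2)/50000 = 39/500000 m
Load 4 — triangular load w₀=5 kN/m (0→w₀ over full span):
  y_4 = -w₀x²(L-x)²(x+2L)/(120LEI) = -5·6²·(10-6)²·(6+2·10)/(120·10·50000) = -39/31250 m
Superposition: y = Σ y_i = -49/100000 m ≈ -0.000490 m

y(6) = -49/100000 m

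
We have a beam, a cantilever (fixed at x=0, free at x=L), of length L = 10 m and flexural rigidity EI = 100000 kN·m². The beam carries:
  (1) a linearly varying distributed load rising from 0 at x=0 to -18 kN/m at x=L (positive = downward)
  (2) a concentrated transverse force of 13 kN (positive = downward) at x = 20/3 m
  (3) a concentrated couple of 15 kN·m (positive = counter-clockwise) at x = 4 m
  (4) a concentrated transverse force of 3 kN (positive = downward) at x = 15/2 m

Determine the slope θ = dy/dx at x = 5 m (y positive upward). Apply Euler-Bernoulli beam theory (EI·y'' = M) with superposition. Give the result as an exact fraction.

θ(5) = 7853/480000 rad

Load 1 — triangular load w₀=-18 kN/m (0→w₀ over full span):
  θ_1 = (w₀Lx²/4-w₀L²x/3-w₀x⁴/(24L))/EI = ((-18)·10·5²/4-(-18)·10²·5/3-(-18)·5⁴/(24·10))/100000 = 123/6400 rad
Load 2 — point force P=13 kN at a=20/3 m (b=L-a=10/3):
  θ_2 = -Px(2a-x)/(2EI)  [x≤a] = -13·5·(2·(20/3)-5)/(2·100000) = -13/4800 rad
Load 3 — applied couple M₀=15 kN·m at a=4 m (b=L-a=6):
  θ_3 = M₀a/EI  [x>a] = 15·4/100000 = 3/5000 rad
Load 4 — point force P=3 kN at a=15/2 m (b=L-a=5/2):
  θ_4 = -Px(2a-x)/(2EI)  [x≤a] = -3·5·(2·(15/2)-5)/(2·100000) = -3/4000 rad
Superposition: θ = Σ θ_i = 7853/480000 rad ≈ 0.016360 rad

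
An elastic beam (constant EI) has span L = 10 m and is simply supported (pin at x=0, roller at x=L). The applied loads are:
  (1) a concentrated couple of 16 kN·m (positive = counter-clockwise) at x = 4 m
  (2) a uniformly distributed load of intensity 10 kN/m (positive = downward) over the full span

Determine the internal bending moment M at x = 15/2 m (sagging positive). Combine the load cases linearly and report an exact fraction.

M(15/2) = 359/4 kN·m

Load 1 — applied couple M₀=16 kN·m at a=4 m (b=L-a=6):
  M_1 = M₀x/L - M₀  [x>a] = 16·(15/2)/10 - 16 = -4 kN·m
Load 2 — uniform load w=10 kN/m over full span:
  M_2 = wx(L-x)/2 = 10·(15/2)·(10-(15/2))/2 = 375/4 kN·m
Superposition: M = Σ M_i = 359/4 kN·m ≈ 89.750000 kN·m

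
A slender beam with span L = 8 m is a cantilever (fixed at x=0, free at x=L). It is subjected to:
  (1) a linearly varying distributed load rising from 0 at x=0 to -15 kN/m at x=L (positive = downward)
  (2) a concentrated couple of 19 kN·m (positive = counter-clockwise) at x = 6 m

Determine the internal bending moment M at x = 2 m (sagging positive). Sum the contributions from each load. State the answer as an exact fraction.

M(2) = 443/2 kN·m

Load 1 — triangular load w₀=-15 kN/m (0→w₀ over full span):
  M_1 = w₀Lx/2 - w₀L²/3 - w₀x³/(6L) = (-15)·8·2/2 - (-15)·8²/3 - (-15)·2³/(6·8) = 405/2 kN·m
Load 2 — applied couple M₀=19 kN·m at a=6 m (b=L-a=2):
  M_2 = M₀  [x≤a] = 19 = 19 kN·m
Superposition: M = Σ M_i = 443/2 kN·m ≈ 221.500000 kN·m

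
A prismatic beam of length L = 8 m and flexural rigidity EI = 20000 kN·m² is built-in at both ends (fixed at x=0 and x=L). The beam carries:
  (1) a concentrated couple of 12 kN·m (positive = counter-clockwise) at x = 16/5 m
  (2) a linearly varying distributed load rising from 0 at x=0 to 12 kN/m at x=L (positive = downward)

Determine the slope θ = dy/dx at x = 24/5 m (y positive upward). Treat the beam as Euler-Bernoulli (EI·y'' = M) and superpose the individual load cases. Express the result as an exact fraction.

Load 1 — applied couple M₀=12 kN·m at a=16/5 m (b=L-a=24/5):
  θ_1 = (R_Ax²/2 - M_Ax - M₀(x-a))/EI  [x>a] with R_A=54/25, M_A=36/25 = ((54/25)·(24/5)²/2 - (36/25)·(24/5) - 12·((24/5)-(16/5)))/20000 = -24/390625 rad
Load 2 — triangular load w₀=12 kN/m (0→w₀ over full span):
  θ_2 = -w₀(2x(L-x)(L-2x)(x+2L)+x²(L-x)²)/(120LEI) = -12·(2·(24/5)·(8-(24/5))·(8-2·(24/5))·((24/5)+2·8)+(24/5)²·(8-(24/5))²)/(120·8·20000) = 192/390625 rad
Superposition: θ = Σ θ_i = 168/390625 rad ≈ 0.000430 rad

θ(24/5) = 168/390625 rad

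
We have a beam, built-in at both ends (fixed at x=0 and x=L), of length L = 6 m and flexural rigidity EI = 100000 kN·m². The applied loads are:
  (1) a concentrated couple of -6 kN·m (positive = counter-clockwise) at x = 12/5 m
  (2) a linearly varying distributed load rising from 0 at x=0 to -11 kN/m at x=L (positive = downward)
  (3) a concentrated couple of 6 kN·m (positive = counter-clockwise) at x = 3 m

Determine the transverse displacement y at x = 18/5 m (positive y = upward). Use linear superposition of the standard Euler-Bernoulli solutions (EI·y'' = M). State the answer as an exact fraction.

y(18/5) = 64233/390625000 m

Load 1 — applied couple M₀=-6 kN·m at a=12/5 m (b=L-a=18/5):
  y_1 = (R_Ax³/6 - M_Ax²/2 - M₀(x-a)²/2)/EI  [x>a] with R_A=-36/25, M_A=-18/25 = ((-36/25)·(18/5)³/6 - (-18/25)·(18/5)²/2 - (-6)·((18/5)-(12/5))²/2)/100000 = -216/9765625 m
Load 2 — triangular load w₀=-11 kN/m (0→w₀ over full span):
  y_2 = -w₀x²(L-x)²(x+2L)/(120LEI) = -(-11)·(18/5)²·(6-(18/5))²·((18/5)+2·6)/(120·6·100000) = 34749/195312500 m
Load 3 — applied couple M₀=6 kN·m at a=3 m (b=L-a=3):
  y_3 = (R_Ax³/6 - M_Ax²/2 - M₀(x-a)²/2)/EI  [x>a] with R_A=3/2, M_A=3/2 = ((3/2)·(18/5)³/6 - (3/2)·(18/5)²/2 - 6·((18/5)-3)²/2)/100000 = 27/3125000 m
Superposition: y = Σ y_i = 64233/390625000 m ≈ 0.000164 m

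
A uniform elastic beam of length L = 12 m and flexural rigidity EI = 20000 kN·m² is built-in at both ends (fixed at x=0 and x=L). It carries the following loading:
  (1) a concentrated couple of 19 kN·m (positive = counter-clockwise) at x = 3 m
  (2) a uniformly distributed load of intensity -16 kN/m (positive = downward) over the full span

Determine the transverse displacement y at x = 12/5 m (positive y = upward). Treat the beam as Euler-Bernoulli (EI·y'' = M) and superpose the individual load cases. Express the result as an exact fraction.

y(12/5) = 460323/25000000 m

Load 1 — applied couple M₀=19 kN·m at a=3 m (b=L-a=9):
  y_1 = (R_Ax³/6 - M_Ax²/2)/EI  [x≤a] with R_A=57/32, M_A=-57/16 = ((57/32)·(12/5)³/6 - (-57/16)·(12/5)²/2)/20000 = 3591/5000000 m
Load 2 — uniform load w=-16 kN/m over full span:
  y_2 = -wx²(L-x)²/(24EI) = -(-16)·(12/5)²·(12-(12/5))²/(24·20000) = 6912/390625 m
Superposition: y = Σ y_i = 460323/25000000 m ≈ 0.018413 m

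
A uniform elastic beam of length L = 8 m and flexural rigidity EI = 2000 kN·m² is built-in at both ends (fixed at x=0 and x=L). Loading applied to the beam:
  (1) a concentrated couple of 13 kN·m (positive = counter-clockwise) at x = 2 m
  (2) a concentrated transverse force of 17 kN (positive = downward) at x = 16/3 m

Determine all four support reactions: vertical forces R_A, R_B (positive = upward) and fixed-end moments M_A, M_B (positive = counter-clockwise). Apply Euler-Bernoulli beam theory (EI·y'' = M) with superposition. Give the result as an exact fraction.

Load 1 — applied couple M₀=13 kN·m at a=2 m (b=L-a=6):
  R_A = 6M₀ab/L³ = 6·13·2·6/8³ = 117/64 kN
  M_A = M₀b(2a-b)/L² = 13·6·(2·2-6)/8² = -39/16 kN·m
  R_B = -6M₀ab/L³ = -6·13·2·6/8³ = -117/64 kN
  M_B = M₀a(2b-a)/L² = 13·2·(2·6-2)/8² = 65/16 kN·m
Load 2 — point force P=17 kN at a=16/3 m (b=L-a=8/3):
  R_A = Pb²(3a+b)/L³ = 17·(8/3)²·(3·(16/3)+(8/3))/8³ = 119/27 kN
  M_A = Pab²/L² = 17·(16/3)·(8/3)²/8² = 272/27 kN·m
  R_B = Pa²(a+3b)/L³ = 17·(16/3)²·((16/3)+3·(8/3))/8³ = 340/27 kN
  M_B = -Pa²b/L² = -17·(16/3)²·(8/3)/8² = -544/27 kN·m
Superposition: R_A = 10775/1728 kN, M_A = 3299/432 kN·m, R_B = 18601/1728 kN, M_B = -6949/432 kN·m

R_A = 10775/1728 kN, M_A = 3299/432 kN·m, R_B = 18601/1728 kN, M_B = -6949/432 kN·m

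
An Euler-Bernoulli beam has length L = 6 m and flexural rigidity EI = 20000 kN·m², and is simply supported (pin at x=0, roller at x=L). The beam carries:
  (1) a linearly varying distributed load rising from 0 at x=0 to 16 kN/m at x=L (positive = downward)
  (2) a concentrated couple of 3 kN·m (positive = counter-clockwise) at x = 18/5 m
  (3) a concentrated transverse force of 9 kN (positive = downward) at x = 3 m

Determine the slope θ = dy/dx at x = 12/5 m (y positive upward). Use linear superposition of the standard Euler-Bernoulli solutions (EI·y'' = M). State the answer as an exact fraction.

θ(12/5) = -80541/50000000 rad

Load 1 — triangular load w₀=16 kN/m (0→w₀ over full span):
  θ_1 = -w₀(7L⁴-30L²x²+15x⁴)/(360LEI) = -16·(7·6⁴-30·6²·(12/5)²+15·(12/5)⁴)/(360·6·20000) = -969/781250 rad
Load 2 — applied couple M₀=3 kN·m at a=18/5 m (b=L-a=12/5):
  θ_2 = (M₀x²/(2L)+C₁)/EI  [x≤a] with C₁=M₀(3b²-L²)/(6L)=-39/25 = (3·(12/5)²/(2·6)+(-39/25))/20000 = -3/500000 rad
Load 3 — point force P=9 kN at a=3 m (b=L-a=3):
  θ_3 = -Pb(L²-b²-3x²)/(6LEI)  [x≤a] = -9·3·(6²-3²-3·(12/5)²)/(6·6·20000) = -729/2000000 rad
Superposition: θ = Σ θ_i = -80541/50000000 rad ≈ -0.001611 rad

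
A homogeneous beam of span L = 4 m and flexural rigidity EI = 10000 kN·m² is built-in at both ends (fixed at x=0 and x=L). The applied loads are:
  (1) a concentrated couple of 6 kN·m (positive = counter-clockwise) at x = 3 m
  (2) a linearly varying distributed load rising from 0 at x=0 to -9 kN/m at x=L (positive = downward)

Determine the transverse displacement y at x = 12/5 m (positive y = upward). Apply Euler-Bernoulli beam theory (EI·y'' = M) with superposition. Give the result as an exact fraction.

Load 1 — applied couple M₀=6 kN·m at a=3 m (b=L-a=1):
  y_1 = (R_Ax³/6 - M_Ax²/2)/EI  [x≤a] with R_A=27/16, M_A=15/8 = ((27/16)·(12/5)³/6 - (15/8)·(12/5)²/2)/10000 = -189/1250000 m
Load 2 — triangular load w₀=-9 kN/m (0→w₀ over full span):
  y_2 = -w₀x²(L-x)²(x+2L)/(120LEI) = -(-9)·(12/5)²·(4-(12/5))²·((12/5)+2·4)/(120·4·10000) = 2808/9765625 m
Superposition: y = Σ y_i = 21303/156250000 m ≈ 0.000136 m

y(12/5) = 21303/156250000 m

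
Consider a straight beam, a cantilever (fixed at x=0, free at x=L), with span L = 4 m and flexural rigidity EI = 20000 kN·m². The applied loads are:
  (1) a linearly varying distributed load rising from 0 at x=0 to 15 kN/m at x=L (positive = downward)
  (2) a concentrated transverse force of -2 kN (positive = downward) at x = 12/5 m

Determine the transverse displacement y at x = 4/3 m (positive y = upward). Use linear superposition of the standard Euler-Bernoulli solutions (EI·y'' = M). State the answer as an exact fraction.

y(4/3) = -2123/759375 m

Load 1 — triangular load w₀=15 kN/m (0→w₀ over full span):
  y_1 = (w₀Lx³/12-w₀L²x²/6-w₀x⁵/(120L))/EI = (15·4·(4/3)³/12-15·4²·(4/3)²/6-15·(4/3)⁵/(120·4))/20000 = -451/151875 m
Load 2 — point force P=-2 kN at a=12/5 m (b=L-a=8/5):
  y_2 = -Px²(3a-x)/(6EI)  [x≤a] = -(-2)·(4/3)²·(3·(12/5)-(4/3))/(6·20000) = 44/253125 m
Superposition: y = Σ y_i = -2123/759375 m ≈ -0.002796 m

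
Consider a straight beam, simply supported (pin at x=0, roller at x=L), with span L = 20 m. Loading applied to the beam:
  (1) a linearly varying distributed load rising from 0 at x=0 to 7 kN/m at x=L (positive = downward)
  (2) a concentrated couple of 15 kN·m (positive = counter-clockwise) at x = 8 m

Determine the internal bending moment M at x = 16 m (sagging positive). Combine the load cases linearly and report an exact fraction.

M(16) = 657/5 kN·m

Load 1 — triangular load w₀=7 kN/m (0→w₀ over full span):
  M_1 = w₀Lx/6 - w₀x³/(6L) = 7·20·16/6 - 7·16³/(6·20) = 672/5 kN·m
Load 2 — applied couple M₀=15 kN·m at a=8 m (b=L-a=12):
  M_2 = M₀x/L - M₀  [x>a] = 15·16/20 - 15 = -3 kN·m
Superposition: M = Σ M_i = 657/5 kN·m ≈ 131.400000 kN·m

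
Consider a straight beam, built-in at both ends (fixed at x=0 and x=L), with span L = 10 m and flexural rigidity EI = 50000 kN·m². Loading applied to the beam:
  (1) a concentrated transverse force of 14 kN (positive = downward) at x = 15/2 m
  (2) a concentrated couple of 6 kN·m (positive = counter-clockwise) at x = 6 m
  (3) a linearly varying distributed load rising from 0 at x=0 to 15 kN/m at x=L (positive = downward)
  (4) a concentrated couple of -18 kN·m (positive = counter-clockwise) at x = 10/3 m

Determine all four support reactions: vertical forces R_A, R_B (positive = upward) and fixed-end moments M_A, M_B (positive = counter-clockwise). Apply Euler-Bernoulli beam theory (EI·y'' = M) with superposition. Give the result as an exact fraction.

R_A = 46303/2000 kN, M_A = 23393/400 kN·m, R_B = 131697/2000 kN, M_B = -39987/400 kN·m

Load 1 — point force P=14 kN at a=15/2 m (b=L-a=5/2):
  R_A = Pb²(3a+b)/L³ = 14·(5/2)²·(3·(15/2)+(5/2))/10³ = 35/16 kN
  M_A = Pab²/L² = 14·(15/2)·(5/2)²/10² = 105/16 kN·m
  R_B = Pa²(a+3b)/L³ = 14·(15/2)²·((15/2)+3·(5/2))/10³ = 189/16 kN
  M_B = -Pa²b/L² = -14·(15/2)²·(5/2)/10² = -315/16 kN·m
Load 2 — applied couple M₀=6 kN·m at a=6 m (b=L-a=4):
  R_A = 6M₀ab/L³ = 6·6·6·4/10³ = 108/125 kN
  M_A = M₀b(2a-b)/L² = 6·4·(2·6-4)/10² = 48/25 kN·m
  R_B = -6M₀ab/L³ = -6·6·6·4/10³ = -108/125 kN
  M_B = M₀a(2b-a)/L² = 6·6·(2·4-6)/10² = 18/25 kN·m
Load 3 — triangular load w₀=15 kN/m (0→w₀ over full span):
  R_A = 3w₀L/20 = 3·15·10/20 = 45/2 kN
  M_A = w₀L²/30 = 15·10²/30 = 50 kN·m
  R_B = 7w₀L/20 = 7·15·10/20 = 105/2 kN
  M_B = -w₀L²/20 = -15·10²/20 = -75 kN·m
Load 4 — applied couple M₀=-18 kN·m at a=10/3 m (b=L-a=20/3):
  R_A = 6M₀ab/L³ = 6·(-18)·(10/3)·(20/3)/10³ = -12/5 kN
  M_A = M₀b(2a-b)/L² = (-18)·(20/3)·(2·(10/3)-(20/3))/10² = 0 kN·m
  R_B = -6M₀ab/L³ = -6·(-18)·(10/3)·(20/3)/10³ = 12/5 kN
  M_B = M₀a(2b-a)/L² = (-18)·(10/3)·(2·(20/3)-(10/3))/10² = -6 kN·m
Superposition: R_A = 46303/2000 kN, M_A = 23393/400 kN·m, R_B = 131697/2000 kN, M_B = -39987/400 kN·m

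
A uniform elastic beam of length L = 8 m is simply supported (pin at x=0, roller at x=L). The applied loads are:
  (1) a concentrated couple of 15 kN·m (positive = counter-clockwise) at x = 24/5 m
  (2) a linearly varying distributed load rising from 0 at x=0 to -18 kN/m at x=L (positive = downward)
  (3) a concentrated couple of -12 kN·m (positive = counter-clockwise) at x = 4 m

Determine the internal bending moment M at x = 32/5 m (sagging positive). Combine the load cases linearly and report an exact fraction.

M(32/5) = -6987/125 kN·m

Load 1 — applied couple M₀=15 kN·m at a=24/5 m (b=L-a=16/5):
  M_1 = M₀x/L - M₀  [x>a] = 15·(32/5)/8 - 15 = -3 kN·m
Load 2 — triangular load w₀=-18 kN/m (0→w₀ over full span):
  M_2 = w₀Lx/6 - w₀x³/(6L) = (-18)·8·(32/5)/6 - (-18)·(32/5)³/(6·8) = -6912/125 kN·m
Load 3 — applied couple M₀=-12 kN·m at a=4 m (b=L-a=4):
  M_3 = M₀x/L - M₀  [x>a] = (-12)·(32/5)/8 - (-12) = 12/5 kN·m
Superposition: M = Σ M_i = -6987/125 kN·m ≈ -55.896000 kN·m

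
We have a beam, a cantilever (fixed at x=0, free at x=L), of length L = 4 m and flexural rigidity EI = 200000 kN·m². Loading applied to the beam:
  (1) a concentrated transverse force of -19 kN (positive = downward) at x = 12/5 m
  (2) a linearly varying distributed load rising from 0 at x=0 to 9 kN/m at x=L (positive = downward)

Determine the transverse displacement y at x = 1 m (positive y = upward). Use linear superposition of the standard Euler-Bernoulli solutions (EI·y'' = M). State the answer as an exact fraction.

y(1) = -133/19200000 m

Load 1 — point force P=-19 kN at a=12/5 m (b=L-a=8/5):
  y_1 = -Px²(3a-x)/(6EI)  [x≤a] = -(-19)·1²·(3·(12/5)-1)/(6·200000) = 589/6000000 m
Load 2 — triangular load w₀=9 kN/m (0→w₀ over full span):
  y_2 = (w₀Lx³/12-w₀L²x²/6-w₀x⁵/(120L))/EI = (9·4·1³/12-9·4²·1²/6-9·1⁵/(120·4))/200000 = -3363/32000000 m
Superposition: y = Σ y_i = -133/19200000 m ≈ -0.000007 m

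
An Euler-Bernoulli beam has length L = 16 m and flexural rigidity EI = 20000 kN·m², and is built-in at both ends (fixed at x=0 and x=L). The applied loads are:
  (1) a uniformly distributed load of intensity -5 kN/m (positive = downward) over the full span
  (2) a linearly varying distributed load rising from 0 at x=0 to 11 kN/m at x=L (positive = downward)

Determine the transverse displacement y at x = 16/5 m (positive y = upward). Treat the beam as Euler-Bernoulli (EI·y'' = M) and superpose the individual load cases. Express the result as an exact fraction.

Load 1 — uniform load w=-5 kN/m over full span:
  y_1 = -wx²(L-x)²/(24EI) = -(-5)·(16/5)²·(16-(16/5))²/(24·20000) = 4096/234375 m
Load 2 — triangular load w₀=11 kN/m (0→w₀ over full span):
  y_2 = -w₀x²(L-x)²(x+2L)/(120LEI) = -11·(16/5)²·(16-(16/5))²·((16/5)+2·16)/(120·16·20000) = -495616/29296875 m
Superposition: y = Σ y_i = 16384/29296875 m ≈ 0.000559 m

y(16/5) = 16384/29296875 m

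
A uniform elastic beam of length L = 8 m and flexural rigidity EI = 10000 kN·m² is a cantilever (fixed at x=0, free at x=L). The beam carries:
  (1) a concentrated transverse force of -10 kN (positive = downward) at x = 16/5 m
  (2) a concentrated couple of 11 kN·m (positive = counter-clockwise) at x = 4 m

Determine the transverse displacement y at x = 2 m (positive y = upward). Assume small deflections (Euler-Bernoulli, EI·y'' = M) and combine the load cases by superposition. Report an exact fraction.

y(2) = 109/15000 m

Load 1 — point force P=-10 kN at a=16/5 m (b=L-a=24/5):
  y_1 = -Px²(3a-x)/(6EI)  [x≤a] = -(-10)·2²·(3·(16/5)-2)/(6·10000) = 19/3750 m
Load 2 — applied couple M₀=11 kN·m at a=4 m (b=L-a=4):
  y_2 = M₀x²/(2EI)  [x≤a] = 11·2²/(2·10000) = 11/5000 m
Superposition: y = Σ y_i = 109/15000 m ≈ 0.007267 m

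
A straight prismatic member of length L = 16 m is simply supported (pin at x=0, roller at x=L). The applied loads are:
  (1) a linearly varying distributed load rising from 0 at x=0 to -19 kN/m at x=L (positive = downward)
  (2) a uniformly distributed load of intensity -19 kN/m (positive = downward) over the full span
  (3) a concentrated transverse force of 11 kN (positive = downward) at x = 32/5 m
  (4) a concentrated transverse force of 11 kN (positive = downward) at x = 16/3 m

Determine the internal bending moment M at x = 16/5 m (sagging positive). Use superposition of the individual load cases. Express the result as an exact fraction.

M(16/5) = -187568/375 kN·m

Load 1 — triangular load w₀=-19 kN/m (0→w₀ over full span):
  M_1 = w₀Lx/6 - w₀x³/(6L) = (-19)·16·(16/5)/6 - (-19)·(16/5)³/(6·16) = -19456/125 kN·m
Load 2 — uniform load w=-19 kN/m over full span:
  M_2 = wx(L-x)/2 = (-19)·(16/5)·(16-(16/5))/2 = -9728/25 kN·m
Load 3 — point force P=11 kN at a=32/5 m (b=L-a=48/5):
  M_3 = Pbx/L  [x≤a] = 11·(48/5)·(16/5)/16 = 528/25 kN·m
Load 4 — point force P=11 kN at a=16/3 m (b=L-a=32/3):
  M_4 = Pbx/L  [x≤a] = 11·(32/3)·(16/5)/16 = 352/15 kN·m
Superposition: M = Σ M_i = -187568/375 kN·m ≈ -500.181333 kN·m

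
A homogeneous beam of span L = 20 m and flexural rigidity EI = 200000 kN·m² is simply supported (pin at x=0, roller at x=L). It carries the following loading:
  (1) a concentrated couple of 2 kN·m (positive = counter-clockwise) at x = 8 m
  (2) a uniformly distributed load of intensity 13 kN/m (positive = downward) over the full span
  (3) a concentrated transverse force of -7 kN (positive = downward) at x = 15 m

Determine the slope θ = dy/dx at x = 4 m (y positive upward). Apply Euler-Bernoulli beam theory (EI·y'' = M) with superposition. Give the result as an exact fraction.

θ(4) = -80047/4800000 rad

Load 1 — applied couple M₀=2 kN·m at a=8 m (b=L-a=12):
  θ_1 = (M₀x²/(2L)+C₁)/EI  [x≤a] with C₁=M₀(3b²-L²)/(6L)=8/15 = (2·4²/(2·20)+(8/15))/200000 = 1/150000 rad
Load 2 — uniform load w=13 kN/m over full span:
  θ_2 = -w(L³-6Lx²+4x³)/(24EI) = -13·(20³-6·20·4²+4·4³)/(24·200000) = -429/25000 rad
Load 3 — point force P=-7 kN at a=15 m (b=L-a=5):
  θ_3 = -Pb(L²-b²-3x²)/(6LEI)  [x≤a] = -(-7)·5·(20²-5²-3·4²)/(6·20·200000) = 763/1600000 rad
Superposition: θ = Σ θ_i = -80047/4800000 rad ≈ -0.016676 rad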